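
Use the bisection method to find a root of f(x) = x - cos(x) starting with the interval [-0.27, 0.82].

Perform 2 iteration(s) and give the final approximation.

f(x) = x - cos(x)
Initial interval: [-0.27, 0.82]

Iteration 1:
  c_1 = (-0.270000 + 0.820000)/2 = 0.275000
  f(c_1) = f(0.275000) = -0.687425
  f(a) × f(c) ≥ 0, new interval: [0.275000, 0.820000]
Iteration 2:
  c_2 = (0.275000 + 0.820000)/2 = 0.547500
  f(c_2) = f(0.547500) = -0.306329
  f(a) × f(c) ≥ 0, new interval: [0.547500, 0.820000]

After 2 iteration(s), the approximation is c_2 = 0.547500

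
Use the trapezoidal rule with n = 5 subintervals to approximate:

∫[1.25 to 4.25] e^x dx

f(x) = e^x
a = 1.25, b = 4.25, n = 5
h = (b - a)/n = 0.600000

Trapezoidal rule: (h/2)[f(x₀) + 2f(x₁) + 2f(x₂) + ... + f(xₙ)]

x_0 = 1.2500, f(x_0) = 3.490343, coefficient = 1
x_1 = 1.8500, f(x_1) = 6.359820, coefficient = 2
x_2 = 2.4500, f(x_2) = 11.588347, coefficient = 2
x_3 = 3.0500, f(x_3) = 21.115344, coefficient = 2
x_4 = 3.6500, f(x_4) = 38.474666, coefficient = 2
x_5 = 4.2500, f(x_5) = 70.105412, coefficient = 1

I ≈ (0.600000/2) × 228.672109 = 68.601633
Exact value: 66.615069
Error: 1.986563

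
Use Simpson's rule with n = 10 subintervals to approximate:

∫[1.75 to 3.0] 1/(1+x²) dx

f(x) = 1/(1+x²)
a = 1.75, b = 3.0, n = 10
h = (b - a)/n = 0.125000

Simpson's rule: (h/3)[f(x₀) + 4f(x₁) + 2f(x₂) + ... + f(xₙ)]

x_0 = 1.7500, f(x_0) = 0.246154, coefficient = 1
x_1 = 1.8750, f(x_1) = 0.221453, coefficient = 4
x_2 = 2.0000, f(x_2) = 0.200000, coefficient = 2
x_3 = 2.1250, f(x_3) = 0.181303, coefficient = 4
x_4 = 2.2500, f(x_4) = 0.164948, coefficient = 2
x_5 = 2.3750, f(x_5) = 0.150588, coefficient = 4
x_6 = 2.5000, f(x_6) = 0.137931, coefficient = 2
x_7 = 2.6250, f(x_7) = 0.126733, coefficient = 4
x_8 = 2.7500, f(x_8) = 0.116788, coefficient = 2
x_9 = 2.8750, f(x_9) = 0.107926, coefficient = 4
x_10 = 3.0000, f(x_10) = 0.100000, coefficient = 1

I ≈ (0.125000/3) × 4.737502 = 0.197396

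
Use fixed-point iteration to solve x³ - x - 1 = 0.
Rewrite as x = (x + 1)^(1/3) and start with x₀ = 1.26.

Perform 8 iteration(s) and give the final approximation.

Equation: x³ - x - 1 = 0
Fixed-point form: x = (x + 1)^(1/3)
x₀ = 1.26

x_1 = g(1.260000) = 1.312309
x_2 = g(1.312309) = 1.322357
x_3 = g(1.322357) = 1.324269
x_4 = g(1.324269) = 1.324633
x_5 = g(1.324633) = 1.324702
x_6 = g(1.324702) = 1.324715
x_7 = g(1.324715) = 1.324717
x_8 = g(1.324717) = 1.324718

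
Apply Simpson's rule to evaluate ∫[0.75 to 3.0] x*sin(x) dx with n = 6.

f(x) = x*sin(x)
a = 0.75, b = 3.0, n = 6
h = (b - a)/n = 0.375000

Simpson's rule: (h/3)[f(x₀) + 4f(x₁) + 2f(x₂) + ... + f(xₙ)]

x_0 = 0.7500, f(x_0) = 0.511229, coefficient = 1
x_1 = 1.1250, f(x_1) = 1.015051, coefficient = 4
x_2 = 1.5000, f(x_2) = 1.496242, coefficient = 2
x_3 = 1.8750, f(x_3) = 1.788911, coefficient = 4
x_4 = 2.2500, f(x_4) = 1.750665, coefficient = 2
x_5 = 2.6250, f(x_5) = 1.296541, coefficient = 4
x_6 = 3.0000, f(x_6) = 0.423360, coefficient = 1

I ≈ (0.375000/3) × 23.830414 = 2.978802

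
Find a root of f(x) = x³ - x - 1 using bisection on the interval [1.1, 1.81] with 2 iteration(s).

f(x) = x³ - x - 1
Initial interval: [1.1, 1.81]

Iteration 1:
  c_1 = (1.100000 + 1.810000)/2 = 1.455000
  f(c_1) = f(1.455000) = 0.625271
  f(a) × f(c) < 0, new interval: [1.100000, 1.455000]
Iteration 2:
  c_2 = (1.100000 + 1.455000)/2 = 1.277500
  f(c_2) = f(1.277500) = -0.192612
  f(a) × f(c) ≥ 0, new interval: [1.277500, 1.455000]

After 2 iteration(s), the approximation is c_2 = 1.277500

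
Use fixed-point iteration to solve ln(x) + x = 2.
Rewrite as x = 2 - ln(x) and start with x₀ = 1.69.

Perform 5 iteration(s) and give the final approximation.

Equation: ln(x) + x = 2
Fixed-point form: x = 2 - ln(x)
x₀ = 1.69

x_1 = g(1.690000) = 1.475271
x_2 = g(1.475271) = 1.611158
x_3 = g(1.611158) = 1.523047
x_4 = g(1.523047) = 1.579287
x_5 = g(1.579287) = 1.543026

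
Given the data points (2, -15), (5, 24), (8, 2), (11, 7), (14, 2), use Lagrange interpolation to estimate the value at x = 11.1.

Lagrange interpolation formula:
P(x) = Σ yᵢ × Lᵢ(x)
where Lᵢ(x) = Π_{j≠i} (x - xⱼ)/(xᵢ - xⱼ)

L_0(11.1) = (11.1 - 5)/(2 - 5) × (11.1 - 8)/(2 - 8) × (11.1 - 11)/(2 - 11) × (11.1 - 14)/(2 - 14) = -0.002821
L_1(11.1) = (11.1 - 2)/(5 - 2) × (11.1 - 8)/(5 - 8) × (11.1 - 11)/(5 - 11) × (11.1 - 14)/(5 - 14) = 0.016833
L_2(11.1) = (11.1 - 2)/(8 - 2) × (11.1 - 5)/(8 - 5) × (11.1 - 11)/(8 - 11) × (11.1 - 14)/(8 - 14) = -0.049685
L_3(11.1) = (11.1 - 2)/(11 - 2) × (11.1 - 5)/(11 - 5) × (11.1 - 8)/(11 - 8) × (11.1 - 14)/(11 - 14) = 1.026821
L_4(11.1) = (11.1 - 2)/(14 - 2) × (11.1 - 5)/(14 - 5) × (11.1 - 8)/(14 - 8) × (11.1 - 11)/(14 - 11) = 0.008852

P(11.1) = (-15)×L_0(11.1) + 24×L_1(11.1) + 2×L_2(11.1) + 7×L_3(11.1) + 2×L_4(11.1)
P(11.1) = 7.552389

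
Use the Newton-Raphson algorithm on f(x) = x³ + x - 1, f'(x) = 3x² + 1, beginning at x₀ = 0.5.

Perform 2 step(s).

f(x) = x³ + x - 1
f'(x) = 3x² + 1
x₀ = 0.5

Newton-Raphson formula: x_{n+1} = x_n - f(x_n)/f'(x_n)

Iteration 1:
  f(0.500000) = -0.375000
  f'(0.500000) = 1.750000
  x_1 = 0.500000 - (-0.375000)/1.750000 = 0.714286
Iteration 2:
  f(0.714286) = 0.078717
  f'(0.714286) = 2.530612
  x_2 = 0.714286 - 0.078717/2.530612 = 0.683180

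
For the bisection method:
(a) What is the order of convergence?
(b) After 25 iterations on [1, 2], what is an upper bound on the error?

(a) Bisection has linear (order 1) convergence; the error is halved each step.

(b) Error bound = (b-a)/2^n = (2 - 1)/2^{25}
    = 1/2^{25}

(a) 1 (linear); (b) error ≤ 2.98e-08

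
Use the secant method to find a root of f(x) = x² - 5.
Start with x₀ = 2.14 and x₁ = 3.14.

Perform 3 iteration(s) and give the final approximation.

f(x) = x² - 5
x₀ = 2.14, x₁ = 3.14

Secant formula: x_{n+1} = x_n - f(x_n)(x_n - x_{n-1})/(f(x_n) - f(x_{n-1}))

Iteration 1:
  f(2.140000) = -0.420400
  f(3.140000) = 4.859600
  x_2 = 3.140000 - 4.859600×(3.140000 - 2.140000)/(4.859600 - (-0.420400))
       = 2.219621
Iteration 2:
  f(3.140000) = 4.859600
  f(2.219621) = -0.073282
  x_3 = 2.219621 - (-0.073282)×(2.219621 - 3.140000)/(-0.073282 - 4.859600)
       = 2.233294
Iteration 3:
  f(2.219621) = -0.073282
  f(2.233294) = -0.012397
  x_4 = 2.233294 - (-0.012397)×(2.233294 - 2.219621)/(-0.012397 - (-0.073282))
       = 2.236078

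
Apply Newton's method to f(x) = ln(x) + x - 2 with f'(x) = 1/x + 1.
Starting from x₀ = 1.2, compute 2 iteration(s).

f(x) = ln(x) + x - 2
f'(x) = 1/x + 1
x₀ = 1.2

Newton-Raphson formula: x_{n+1} = x_n - f(x_n)/f'(x_n)

Iteration 1:
  f(1.200000) = -0.617678
  f'(1.200000) = 1.833333
  x_1 = 1.200000 - (-0.617678)/1.833333 = 1.536916
Iteration 2:
  f(1.536916) = -0.033307
  f'(1.536916) = 1.650654
  x_2 = 1.536916 - (-0.033307)/1.650654 = 1.557094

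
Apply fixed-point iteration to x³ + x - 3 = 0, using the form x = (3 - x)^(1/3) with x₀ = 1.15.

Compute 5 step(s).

Equation: x³ + x - 3 = 0
Fixed-point form: x = (3 - x)^(1/3)
x₀ = 1.15

x_1 = g(1.150000) = 1.227601
x_2 = g(1.227601) = 1.210191
x_3 = g(1.210191) = 1.214140
x_4 = g(1.214140) = 1.213247
x_5 = g(1.213247) = 1.213449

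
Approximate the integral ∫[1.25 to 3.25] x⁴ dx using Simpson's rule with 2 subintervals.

f(x) = x⁴
a = 1.25, b = 3.25, n = 2
h = (b - a)/n = 1.000000

Simpson's rule: (h/3)[f(x₀) + 4f(x₁) + 2f(x₂) + ... + f(xₙ)]

x_0 = 1.2500, f(x_0) = 2.441406, coefficient = 1
x_1 = 2.2500, f(x_1) = 25.628906, coefficient = 4
x_2 = 3.2500, f(x_2) = 111.566406, coefficient = 1

I ≈ (1.000000/3) × 216.523438 = 72.174479
Exact value: 71.907813
Error: 0.266667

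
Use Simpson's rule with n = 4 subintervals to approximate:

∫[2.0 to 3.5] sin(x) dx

f(x) = sin(x)
a = 2.0, b = 3.5, n = 4
h = (b - a)/n = 0.375000

Simpson's rule: (h/3)[f(x₀) + 4f(x₁) + 2f(x₂) + ... + f(xₙ)]

x_0 = 2.0000, f(x_0) = 0.909297, coefficient = 1
x_1 = 2.3750, f(x_1) = 0.693685, coefficient = 4
x_2 = 2.7500, f(x_2) = 0.381661, coefficient = 2
x_3 = 3.1250, f(x_3) = 0.016592, coefficient = 4
x_4 = 3.5000, f(x_4) = -0.350783, coefficient = 1

I ≈ (0.375000/3) × 4.162944 = 0.520368
Exact value: 0.520310
Error: 0.000058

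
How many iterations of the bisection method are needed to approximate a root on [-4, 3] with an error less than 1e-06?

We need (b-a)/2^n ≤ 1e-06
(3 - (-4))/2^n ≤ 1e-06
7/2^n ≤ 1e-06
2^n ≥ 7000000
n ≥ log₂(7000000) = 22.74
n ≥ 23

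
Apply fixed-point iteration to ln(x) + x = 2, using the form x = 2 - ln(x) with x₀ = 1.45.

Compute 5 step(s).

Equation: ln(x) + x = 2
Fixed-point form: x = 2 - ln(x)
x₀ = 1.45

x_1 = g(1.450000) = 1.628436
x_2 = g(1.628436) = 1.512380
x_3 = g(1.512380) = 1.586316
x_4 = g(1.586316) = 1.538586
x_5 = g(1.538586) = 1.569136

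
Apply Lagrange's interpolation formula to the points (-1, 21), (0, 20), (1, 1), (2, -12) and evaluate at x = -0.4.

Lagrange interpolation formula:
P(x) = Σ yᵢ × Lᵢ(x)
where Lᵢ(x) = Π_{j≠i} (x - xⱼ)/(xᵢ - xⱼ)

L_0(-0.4) = (-0.4 - 0)/(-1 - 0) × (-0.4 - 1)/(-1 - 1) × (-0.4 - 2)/(-1 - 2) = 0.224000
L_1(-0.4) = (-0.4 - (-1))/(0 - (-1)) × (-0.4 - 1)/(0 - 1) × (-0.4 - 2)/(0 - 2) = 1.008000
L_2(-0.4) = (-0.4 - (-1))/(1 - (-1)) × (-0.4 - 0)/(1 - 0) × (-0.4 - 2)/(1 - 2) = -0.288000
L_3(-0.4) = (-0.4 - (-1))/(2 - (-1)) × (-0.4 - 0)/(2 - 0) × (-0.4 - 1)/(2 - 1) = 0.056000

P(-0.4) = 21×L_0(-0.4) + 20×L_1(-0.4) + 1×L_2(-0.4) + (-12)×L_3(-0.4)
P(-0.4) = 23.904000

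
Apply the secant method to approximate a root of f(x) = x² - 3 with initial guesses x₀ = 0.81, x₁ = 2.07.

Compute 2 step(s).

f(x) = x² - 3
x₀ = 0.81, x₁ = 2.07

Secant formula: x_{n+1} = x_n - f(x_n)(x_n - x_{n-1})/(f(x_n) - f(x_{n-1}))

Iteration 1:
  f(0.810000) = -2.343900
  f(2.070000) = 1.284900
  x_2 = 2.070000 - 1.284900×(2.070000 - 0.810000)/(1.284900 - (-2.343900))
       = 1.623854
Iteration 2:
  f(2.070000) = 1.284900
  f(1.623854) = -0.363098
  x_3 = 1.623854 - (-0.363098)×(1.623854 - 2.070000)/(-0.363098 - 1.284900)
       = 1.722152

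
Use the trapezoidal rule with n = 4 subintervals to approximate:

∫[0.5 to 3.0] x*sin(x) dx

f(x) = x*sin(x)
a = 0.5, b = 3.0, n = 4
h = (b - a)/n = 0.625000

Trapezoidal rule: (h/2)[f(x₀) + 2f(x₁) + 2f(x₂) + ... + f(xₙ)]

x_0 = 0.5000, f(x_0) = 0.239713, coefficient = 1
x_1 = 1.1250, f(x_1) = 1.015051, coefficient = 2
x_2 = 1.7500, f(x_2) = 1.721975, coefficient = 2
x_3 = 2.3750, f(x_3) = 1.647502, coefficient = 2
x_4 = 3.0000, f(x_4) = 0.423360, coefficient = 1

I ≈ (0.625000/2) × 9.432130 = 2.947540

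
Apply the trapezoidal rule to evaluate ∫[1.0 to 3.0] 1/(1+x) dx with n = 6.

f(x) = 1/(1+x)
a = 1.0, b = 3.0, n = 6
h = (b - a)/n = 0.333333

Trapezoidal rule: (h/2)[f(x₀) + 2f(x₁) + 2f(x₂) + ... + f(xₙ)]

x_0 = 1.0000, f(x_0) = 0.500000, coefficient = 1
x_1 = 1.3333, f(x_1) = 0.428571, coefficient = 2
x_2 = 1.6667, f(x_2) = 0.375000, coefficient = 2
x_3 = 2.0000, f(x_3) = 0.333333, coefficient = 2
x_4 = 2.3333, f(x_4) = 0.300000, coefficient = 2
x_5 = 2.6667, f(x_5) = 0.272727, coefficient = 2
x_6 = 3.0000, f(x_6) = 0.250000, coefficient = 1

I ≈ (0.333333/2) × 4.169264 = 0.694877
Exact value: 0.693147
Error: 0.001730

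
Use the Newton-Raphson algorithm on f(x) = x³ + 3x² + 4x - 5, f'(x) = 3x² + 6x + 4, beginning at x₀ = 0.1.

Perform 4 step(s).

f(x) = x³ + 3x² + 4x - 5
f'(x) = 3x² + 6x + 4
x₀ = 0.1

Newton-Raphson formula: x_{n+1} = x_n - f(x_n)/f'(x_n)

Iteration 1:
  f(0.100000) = -4.569000
  f'(0.100000) = 4.630000
  x_1 = 0.100000 - (-4.569000)/4.630000 = 1.086825
Iteration 2:
  f(1.086825) = 4.174612
  f'(1.086825) = 14.064516
  x_2 = 1.086825 - 4.174612/14.064516 = 0.790006
Iteration 3:
  f(0.790006) = 0.525406
  f'(0.790006) = 10.612368
  x_3 = 0.790006 - 0.525406/10.612368 = 0.740497
Iteration 4:
  f(0.740497) = 0.013041
  f'(0.740497) = 10.087994
  x_4 = 0.740497 - 0.013041/10.087994 = 0.739205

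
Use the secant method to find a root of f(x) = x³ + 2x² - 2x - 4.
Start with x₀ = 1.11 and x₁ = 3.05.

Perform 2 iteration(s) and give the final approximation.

f(x) = x³ + 2x² - 2x - 4
x₀ = 1.11, x₁ = 3.05

Secant formula: x_{n+1} = x_n - f(x_n)(x_n - x_{n-1})/(f(x_n) - f(x_{n-1}))

Iteration 1:
  f(1.110000) = -2.388169
  f(3.050000) = 36.877625
  x_2 = 3.050000 - 36.877625×(3.050000 - 1.110000)/(36.877625 - (-2.388169))
       = 1.227992
Iteration 2:
  f(3.050000) = 36.877625
  f(1.227992) = -1.588287
  x_3 = 1.227992 - (-1.588287)×(1.227992 - 3.050000)/(-1.588287 - 36.877625)
       = 1.303224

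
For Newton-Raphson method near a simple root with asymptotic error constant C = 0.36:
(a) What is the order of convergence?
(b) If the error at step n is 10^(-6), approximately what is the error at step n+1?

(a) Newton-Raphson has quadratic (order 2) convergence near simple roots.
    This means |e_{n+1}| ≈ C|e_n|².

(b) With |e_n| = 10^(-6) and C = 0.36:
    |e_{n+1}| ≈ 0.36 × (10^(-6))² = 0.36 × 10^(-12)

(a) 2 (quadratic); (b) |e_{n+1}| ≈ 3.600e-13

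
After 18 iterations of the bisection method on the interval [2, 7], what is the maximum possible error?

Bisection error bound: |error| ≤ (b-a)/2^n
|error| ≤ (7 - 2)/2^18 = 5/2^18
|error| ≤ 0.0000190735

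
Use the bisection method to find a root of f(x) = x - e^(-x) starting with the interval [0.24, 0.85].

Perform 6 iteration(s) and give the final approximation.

f(x) = x - e^(-x)
Initial interval: [0.24, 0.85]

Iteration 1:
  c_1 = (0.240000 + 0.850000)/2 = 0.545000
  f(c_1) = f(0.545000) = -0.034842
  f(a) × f(c) ≥ 0, new interval: [0.545000, 0.850000]
Iteration 2:
  c_2 = (0.545000 + 0.850000)/2 = 0.697500
  f(c_2) = f(0.697500) = 0.199672
  f(a) × f(c) < 0, new interval: [0.545000, 0.697500]
Iteration 3:
  c_3 = (0.545000 + 0.697500)/2 = 0.621250
  f(c_3) = f(0.621250) = 0.083978
  f(a) × f(c) < 0, new interval: [0.545000, 0.621250]
Iteration 4:
  c_4 = (0.545000 + 0.621250)/2 = 0.583125
  f(c_4) = f(0.583125) = 0.024974
  f(a) × f(c) < 0, new interval: [0.545000, 0.583125]
Iteration 5:
  c_5 = (0.545000 + 0.583125)/2 = 0.564062
  f(c_5) = f(0.564062) = -0.004831
  f(a) × f(c) ≥ 0, new interval: [0.564062, 0.583125]
Iteration 6:
  c_6 = (0.564062 + 0.583125)/2 = 0.573594
  f(c_6) = f(0.573594) = 0.010097
  f(a) × f(c) < 0, new interval: [0.564062, 0.573594]

After 6 iteration(s), the approximation is c_6 = 0.573594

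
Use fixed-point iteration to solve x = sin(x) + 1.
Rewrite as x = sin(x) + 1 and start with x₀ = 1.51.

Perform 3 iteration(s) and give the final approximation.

Equation: x = sin(x) + 1
Fixed-point form: x = sin(x) + 1
x₀ = 1.51

x_1 = g(1.510000) = 1.998152
x_2 = g(1.998152) = 1.910065
x_3 = g(1.910065) = 1.942998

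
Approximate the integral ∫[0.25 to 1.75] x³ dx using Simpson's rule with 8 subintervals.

f(x) = x³
a = 0.25, b = 1.75, n = 8
h = (b - a)/n = 0.187500

Simpson's rule: (h/3)[f(x₀) + 4f(x₁) + 2f(x₂) + ... + f(xₙ)]

x_0 = 0.2500, f(x_0) = 0.015625, coefficient = 1
x_1 = 0.4375, f(x_1) = 0.083740, coefficient = 4
x_2 = 0.6250, f(x_2) = 0.244141, coefficient = 2
x_3 = 0.8125, f(x_3) = 0.536377, coefficient = 4
x_4 = 1.0000, f(x_4) = 1.000000, coefficient = 2
x_5 = 1.1875, f(x_5) = 1.674561, coefficient = 4
x_6 = 1.3750, f(x_6) = 2.599609, coefficient = 2
x_7 = 1.5625, f(x_7) = 3.814697, coefficient = 4
x_8 = 1.7500, f(x_8) = 5.359375, coefficient = 1

I ≈ (0.187500/3) × 37.500000 = 2.343750
Exact value: 2.343750
Error: 0.000000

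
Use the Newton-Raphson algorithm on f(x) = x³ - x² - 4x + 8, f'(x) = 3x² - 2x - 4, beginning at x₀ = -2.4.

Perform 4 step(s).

f(x) = x³ - x² - 4x + 8
f'(x) = 3x² - 2x - 4
x₀ = -2.4

Newton-Raphson formula: x_{n+1} = x_n - f(x_n)/f'(x_n)

Iteration 1:
  f(-2.400000) = -1.984000
  f'(-2.400000) = 18.080000
  x_1 = -2.400000 - (-1.984000)/18.080000 = -2.290265
Iteration 2:
  f(-2.290265) = -0.097420
  f'(-2.290265) = 16.316479
  x_2 = -2.290265 - (-0.097420)/16.316479 = -2.284295
Iteration 3:
  f(-2.284295) = -0.000280
  f'(-2.284295) = 16.222598
  x_3 = -2.284295 - (-0.000280)/16.222598 = -2.284278
Iteration 4:
  f(-2.284278) = 0.000000
  f'(-2.284278) = 16.222327
  x_4 = -2.284278 - 0.000000/16.222327 = -2.284278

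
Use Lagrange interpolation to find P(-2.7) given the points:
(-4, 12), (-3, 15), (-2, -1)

Lagrange interpolation formula:
P(x) = Σ yᵢ × Lᵢ(x)
where Lᵢ(x) = Π_{j≠i} (x - xⱼ)/(xᵢ - xⱼ)

L_0(-2.7) = (-2.7 - (-3))/(-4 - (-3)) × (-2.7 - (-2))/(-4 - (-2)) = -0.105000
L_1(-2.7) = (-2.7 - (-4))/(-3 - (-4)) × (-2.7 - (-2))/(-3 - (-2)) = 0.910000
L_2(-2.7) = (-2.7 - (-4))/(-2 - (-4)) × (-2.7 - (-3))/(-2 - (-3)) = 0.195000

P(-2.7) = 12×L_0(-2.7) + 15×L_1(-2.7) + (-1)×L_2(-2.7)
P(-2.7) = 12.195000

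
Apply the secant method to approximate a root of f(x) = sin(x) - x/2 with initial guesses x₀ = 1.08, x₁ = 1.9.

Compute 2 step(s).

f(x) = sin(x) - x/2
x₀ = 1.08, x₁ = 1.9

Secant formula: x_{n+1} = x_n - f(x_n)(x_n - x_{n-1})/(f(x_n) - f(x_{n-1}))

Iteration 1:
  f(1.080000) = 0.341958
  f(1.900000) = -0.003700
  x_2 = 1.900000 - (-0.003700)×(1.900000 - 1.080000)/(-0.003700 - 0.341958)
       = 1.891223
Iteration 2:
  f(1.900000) = -0.003700
  f(1.891223) = 0.003490
  x_3 = 1.891223 - 0.003490×(1.891223 - 1.900000)/(0.003490 - (-0.003700))
       = 1.895483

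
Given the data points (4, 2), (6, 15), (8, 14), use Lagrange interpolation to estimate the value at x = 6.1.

Lagrange interpolation formula:
P(x) = Σ yᵢ × Lᵢ(x)
where Lᵢ(x) = Π_{j≠i} (x - xⱼ)/(xᵢ - xⱼ)

L_0(6.1) = (6.1 - 6)/(4 - 6) × (6.1 - 8)/(4 - 8) = -0.023750
L_1(6.1) = (6.1 - 4)/(6 - 4) × (6.1 - 8)/(6 - 8) = 0.997500
L_2(6.1) = (6.1 - 4)/(8 - 4) × (6.1 - 6)/(8 - 6) = 0.026250

P(6.1) = 2×L_0(6.1) + 15×L_1(6.1) + 14×L_2(6.1)
P(6.1) = 15.282500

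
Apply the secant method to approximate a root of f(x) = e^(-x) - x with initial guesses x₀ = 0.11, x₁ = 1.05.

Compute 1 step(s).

f(x) = e^(-x) - x
x₀ = 0.11, x₁ = 1.05

Secant formula: x_{n+1} = x_n - f(x_n)(x_n - x_{n-1})/(f(x_n) - f(x_{n-1}))

Iteration 1:
  f(0.110000) = 0.785834
  f(1.050000) = -0.700062
  x_2 = 1.050000 - (-0.700062)×(1.050000 - 0.110000)/(-0.700062 - 0.785834)
       = 0.607130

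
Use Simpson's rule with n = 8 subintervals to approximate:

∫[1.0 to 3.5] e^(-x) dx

f(x) = e^(-x)
a = 1.0, b = 3.5, n = 8
h = (b - a)/n = 0.312500

Simpson's rule: (h/3)[f(x₀) + 4f(x₁) + 2f(x₂) + ... + f(xₙ)]

x_0 = 1.0000, f(x_0) = 0.367879, coefficient = 1
x_1 = 1.3125, f(x_1) = 0.269146, coefficient = 4
x_2 = 1.6250, f(x_2) = 0.196912, coefficient = 2
x_3 = 1.9375, f(x_3) = 0.144064, coefficient = 4
x_4 = 2.2500, f(x_4) = 0.105399, coefficient = 2
x_5 = 2.5625, f(x_5) = 0.077112, coefficient = 4
x_6 = 2.8750, f(x_6) = 0.056416, coefficient = 2
x_7 = 3.1875, f(x_7) = 0.041275, coefficient = 4
x_8 = 3.5000, f(x_8) = 0.030197, coefficient = 1

I ≈ (0.312500/3) × 3.241918 = 0.337700
Exact value: 0.337682
Error: 0.000018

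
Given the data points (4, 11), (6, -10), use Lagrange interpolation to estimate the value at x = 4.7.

Lagrange interpolation formula:
P(x) = Σ yᵢ × Lᵢ(x)
where Lᵢ(x) = Π_{j≠i} (x - xⱼ)/(xᵢ - xⱼ)

L_0(4.7) = (4.7 - 6)/(4 - 6) = 0.650000
L_1(4.7) = (4.7 - 4)/(6 - 4) = 0.350000

P(4.7) = 11×L_0(4.7) + (-10)×L_1(4.7)
P(4.7) = 3.650000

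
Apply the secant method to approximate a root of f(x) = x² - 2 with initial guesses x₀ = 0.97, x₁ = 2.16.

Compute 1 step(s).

f(x) = x² - 2
x₀ = 0.97, x₁ = 2.16

Secant formula: x_{n+1} = x_n - f(x_n)(x_n - x_{n-1})/(f(x_n) - f(x_{n-1}))

Iteration 1:
  f(0.970000) = -1.059100
  f(2.160000) = 2.665600
  x_2 = 2.160000 - 2.665600×(2.160000 - 0.970000)/(2.665600 - (-1.059100))
       = 1.308371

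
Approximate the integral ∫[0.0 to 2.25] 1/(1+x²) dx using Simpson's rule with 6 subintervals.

f(x) = 1/(1+x²)
a = 0.0, b = 2.25, n = 6
h = (b - a)/n = 0.375000

Simpson's rule: (h/3)[f(x₀) + 4f(x₁) + 2f(x₂) + ... + f(xₙ)]

x_0 = 0.0000, f(x_0) = 1.000000, coefficient = 1
x_1 = 0.3750, f(x_1) = 0.876712, coefficient = 4
x_2 = 0.7500, f(x_2) = 0.640000, coefficient = 2
x_3 = 1.1250, f(x_3) = 0.441379, coefficient = 4
x_4 = 1.5000, f(x_4) = 0.307692, coefficient = 2
x_5 = 1.8750, f(x_5) = 0.221453, coefficient = 4
x_6 = 2.2500, f(x_6) = 0.164948, coefficient = 1

I ≈ (0.375000/3) × 9.218513 = 1.152314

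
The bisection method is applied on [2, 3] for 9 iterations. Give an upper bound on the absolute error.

Bisection error bound: |error| ≤ (b-a)/2^n
|error| ≤ (3 - 2)/2^9 = 1/2^9
|error| ≤ 0.0019531250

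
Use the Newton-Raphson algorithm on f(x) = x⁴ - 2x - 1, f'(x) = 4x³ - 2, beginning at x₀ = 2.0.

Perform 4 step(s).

f(x) = x⁴ - 2x - 1
f'(x) = 4x³ - 2
x₀ = 2.0

Newton-Raphson formula: x_{n+1} = x_n - f(x_n)/f'(x_n)

Iteration 1:
  f(2.000000) = 11.000000
  f'(2.000000) = 30.000000
  x_1 = 2.000000 - 11.000000/30.000000 = 1.633333
Iteration 2:
  f(1.633333) = 2.850372
  f'(1.633333) = 15.429481
  x_2 = 1.633333 - 2.850372/15.429481 = 1.448598
Iteration 3:
  f(1.448598) = 0.506238
  f'(1.448598) = 10.159160
  x_3 = 1.448598 - 0.506238/10.159160 = 1.398767
Iteration 4:
  f(1.398767) = 0.030553
  f'(1.398767) = 8.947032
  x_4 = 1.398767 - 0.030553/8.947032 = 1.395352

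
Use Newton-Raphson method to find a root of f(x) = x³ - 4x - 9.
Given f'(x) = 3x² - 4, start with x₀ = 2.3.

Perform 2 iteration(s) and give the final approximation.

f(x) = x³ - 4x - 9
f'(x) = 3x² - 4
x₀ = 2.3

Newton-Raphson formula: x_{n+1} = x_n - f(x_n)/f'(x_n)

Iteration 1:
  f(2.300000) = -6.033000
  f'(2.300000) = 11.870000
  x_1 = 2.300000 - (-6.033000)/11.870000 = 2.808256
Iteration 2:
  f(2.808256) = 1.913732
  f'(2.808256) = 19.658907
  x_2 = 2.808256 - 1.913732/19.658907 = 2.710909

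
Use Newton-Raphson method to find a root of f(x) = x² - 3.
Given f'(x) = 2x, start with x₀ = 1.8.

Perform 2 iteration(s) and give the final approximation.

f(x) = x² - 3
f'(x) = 2x
x₀ = 1.8

Newton-Raphson formula: x_{n+1} = x_n - f(x_n)/f'(x_n)

Iteration 1:
  f(1.800000) = 0.240000
  f'(1.800000) = 3.600000
  x_1 = 1.800000 - 0.240000/3.600000 = 1.733333
Iteration 2:
  f(1.733333) = 0.004444
  f'(1.733333) = 3.466667
  x_2 = 1.733333 - 0.004444/3.466667 = 1.732051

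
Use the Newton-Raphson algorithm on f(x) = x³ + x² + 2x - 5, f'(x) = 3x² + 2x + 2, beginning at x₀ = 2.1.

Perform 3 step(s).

f(x) = x³ + x² + 2x - 5
f'(x) = 3x² + 2x + 2
x₀ = 2.1

Newton-Raphson formula: x_{n+1} = x_n - f(x_n)/f'(x_n)

Iteration 1:
  f(2.100000) = 12.871000
  f'(2.100000) = 19.430000
  x_1 = 2.100000 - 12.871000/19.430000 = 1.437571
Iteration 2:
  f(1.437571) = 2.912649
  f'(1.437571) = 11.074971
  x_2 = 1.437571 - 2.912649/11.074971 = 1.174577
Iteration 3:
  f(1.174577) = 0.349268
  f'(1.174577) = 8.488047
  x_3 = 1.174577 - 0.349268/8.488047 = 1.133429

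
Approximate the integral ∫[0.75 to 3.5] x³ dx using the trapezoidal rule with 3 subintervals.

f(x) = x³
a = 0.75, b = 3.5, n = 3
h = (b - a)/n = 0.916667

Trapezoidal rule: (h/2)[f(x₀) + 2f(x₁) + 2f(x₂) + ... + f(xₙ)]

x_0 = 0.7500, f(x_0) = 0.421875, coefficient = 1
x_1 = 1.6667, f(x_1) = 4.629630, coefficient = 2
x_2 = 2.5833, f(x_2) = 17.240162, coefficient = 2
x_3 = 3.5000, f(x_3) = 42.875000, coefficient = 1

I ≈ (0.916667/2) × 87.036458 = 39.891710
Exact value: 37.436523
Error: 2.455187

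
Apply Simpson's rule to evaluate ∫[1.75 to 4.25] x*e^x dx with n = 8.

f(x) = x*e^x
a = 1.75, b = 4.25, n = 8
h = (b - a)/n = 0.312500

Simpson's rule: (h/3)[f(x₀) + 4f(x₁) + 2f(x₂) + ... + f(xₙ)]

x_0 = 1.7500, f(x_0) = 10.070555, coefficient = 1
x_1 = 2.0625, f(x_1) = 16.222819, coefficient = 4
x_2 = 2.3750, f(x_2) = 25.533656, coefficient = 2
x_3 = 2.6875, f(x_3) = 39.492524, coefficient = 4
x_4 = 3.0000, f(x_4) = 60.256611, coefficient = 2
x_5 = 3.3125, f(x_5) = 90.940295, coefficient = 4
x_6 = 3.6250, f(x_6) = 136.027121, coefficient = 2
x_7 = 3.9375, f(x_7) = 201.955223, coefficient = 4
x_8 = 4.2500, f(x_8) = 297.948002, coefficient = 1

I ≈ (0.312500/3) × 2146.096779 = 223.551748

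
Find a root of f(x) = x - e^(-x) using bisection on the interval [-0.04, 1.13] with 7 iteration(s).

f(x) = x - e^(-x)
Initial interval: [-0.04, 1.13]

Iteration 1:
  c_1 = (-0.040000 + 1.130000)/2 = 0.545000
  f(c_1) = f(0.545000) = -0.034842
  f(a) × f(c) ≥ 0, new interval: [0.545000, 1.130000]
Iteration 2:
  c_2 = (0.545000 + 1.130000)/2 = 0.837500
  f(c_2) = f(0.837500) = 0.404709
  f(a) × f(c) < 0, new interval: [0.545000, 0.837500]
Iteration 3:
  c_3 = (0.545000 + 0.837500)/2 = 0.691250
  f(c_3) = f(0.691250) = 0.190301
  f(a) × f(c) < 0, new interval: [0.545000, 0.691250]
Iteration 4:
  c_4 = (0.545000 + 0.691250)/2 = 0.618125
  f(c_4) = f(0.618125) = 0.079171
  f(a) × f(c) < 0, new interval: [0.545000, 0.618125]
Iteration 5:
  c_5 = (0.545000 + 0.618125)/2 = 0.581562
  f(c_5) = f(0.581562) = 0.022538
  f(a) × f(c) < 0, new interval: [0.545000, 0.581562]
Iteration 6:
  c_6 = (0.545000 + 0.581562)/2 = 0.563281
  f(c_6) = f(0.563281) = -0.006057
  f(a) × f(c) ≥ 0, new interval: [0.563281, 0.581562]
Iteration 7:
  c_7 = (0.563281 + 0.581562)/2 = 0.572422
  f(c_7) = f(0.572422) = 0.008264
  f(a) × f(c) < 0, new interval: [0.563281, 0.572422]

After 7 iteration(s), the approximation is c_7 = 0.572422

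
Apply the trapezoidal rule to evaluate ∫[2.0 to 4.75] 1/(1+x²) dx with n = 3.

f(x) = 1/(1+x²)
a = 2.0, b = 4.75, n = 3
h = (b - a)/n = 0.916667

Trapezoidal rule: (h/2)[f(x₀) + 2f(x₁) + 2f(x₂) + ... + f(xₙ)]

x_0 = 2.0000, f(x_0) = 0.200000, coefficient = 1
x_1 = 2.9167, f(x_1) = 0.105186, coefficient = 2
x_2 = 3.8333, f(x_2) = 0.063717, coefficient = 2
x_3 = 4.7500, f(x_3) = 0.042440, coefficient = 1

I ≈ (0.916667/2) × 0.580246 = 0.265946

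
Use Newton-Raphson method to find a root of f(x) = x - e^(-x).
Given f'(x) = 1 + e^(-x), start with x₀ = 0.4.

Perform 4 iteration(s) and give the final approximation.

f(x) = x - e^(-x)
f'(x) = 1 + e^(-x)
x₀ = 0.4

Newton-Raphson formula: x_{n+1} = x_n - f(x_n)/f'(x_n)

Iteration 1:
  f(0.400000) = -0.270320
  f'(0.400000) = 1.670320
  x_1 = 0.400000 - (-0.270320)/1.670320 = 0.561837
Iteration 2:
  f(0.561837) = -0.008323
  f'(0.561837) = 1.570161
  x_2 = 0.561837 - (-0.008323)/1.570161 = 0.567138
Iteration 3:
  f(0.567138) = -0.000008
  f'(0.567138) = 1.567146
  x_3 = 0.567138 - (-0.000008)/1.567146 = 0.567143
Iteration 4:
  f(0.567143) = 0.000000
  f'(0.567143) = 1.567143
  x_4 = 0.567143 - 0.000000/1.567143 = 0.567143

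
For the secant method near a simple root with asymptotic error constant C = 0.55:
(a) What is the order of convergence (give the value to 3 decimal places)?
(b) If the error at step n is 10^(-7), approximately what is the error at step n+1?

(a) Secant method has superlinear convergence with order φ = (1+√5)/2 ≈ 1.618.
    This means |e_{n+1}| ≈ C|e_n|^1.618.

(b) With |e_n| = 10^(-7) and C = 0.55:
    |e_{n+1}| ≈ 0.55 × (10^(-7))^1.618 = 0.55 × 10^(-11.33)

(a) ≈ 1.618 (golden ratio); (b) |e_{n+1}| ≈ 2.595e-12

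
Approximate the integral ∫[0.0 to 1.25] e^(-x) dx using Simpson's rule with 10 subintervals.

f(x) = e^(-x)
a = 0.0, b = 1.25, n = 10
h = (b - a)/n = 0.125000

Simpson's rule: (h/3)[f(x₀) + 4f(x₁) + 2f(x₂) + ... + f(xₙ)]

x_0 = 0.0000, f(x_0) = 1.000000, coefficient = 1
x_1 = 0.1250, f(x_1) = 0.882497, coefficient = 4
x_2 = 0.2500, f(x_2) = 0.778801, coefficient = 2
x_3 = 0.3750, f(x_3) = 0.687289, coefficient = 4
x_4 = 0.5000, f(x_4) = 0.606531, coefficient = 2
x_5 = 0.6250, f(x_5) = 0.535261, coefficient = 4
x_6 = 0.7500, f(x_6) = 0.472367, coefficient = 2
x_7 = 0.8750, f(x_7) = 0.416862, coefficient = 4
x_8 = 1.0000, f(x_8) = 0.367879, coefficient = 2
x_9 = 1.1250, f(x_9) = 0.324652, coefficient = 4
x_10 = 1.2500, f(x_10) = 0.286505, coefficient = 1

I ≈ (0.125000/3) × 17.123908 = 0.713496
Exact value: 0.713495
Error: 0.000001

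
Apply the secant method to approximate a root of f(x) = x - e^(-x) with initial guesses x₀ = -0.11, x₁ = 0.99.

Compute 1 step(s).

f(x) = x - e^(-x)
x₀ = -0.11, x₁ = 0.99

Secant formula: x_{n+1} = x_n - f(x_n)(x_n - x_{n-1})/(f(x_n) - f(x_{n-1}))

Iteration 1:
  f(-0.110000) = -1.226278
  f(0.990000) = 0.618423
  x_2 = 0.990000 - 0.618423×(0.990000 - (-0.110000))/(0.618423 - (-1.226278))
       = 0.621233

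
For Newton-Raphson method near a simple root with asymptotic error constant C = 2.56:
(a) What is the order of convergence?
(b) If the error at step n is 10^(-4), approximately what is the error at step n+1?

(a) Newton-Raphson has quadratic (order 2) convergence near simple roots.
    This means |e_{n+1}| ≈ C|e_n|².

(b) With |e_n| = 10^(-4) and C = 2.56:
    |e_{n+1}| ≈ 2.56 × (10^(-4))² = 2.56 × 10^(-8)

(a) 2 (quadratic); (b) |e_{n+1}| ≈ 2.560e-08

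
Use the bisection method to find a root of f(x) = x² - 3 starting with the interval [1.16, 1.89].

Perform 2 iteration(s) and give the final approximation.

f(x) = x² - 3
Initial interval: [1.16, 1.89]

Iteration 1:
  c_1 = (1.160000 + 1.890000)/2 = 1.525000
  f(c_1) = f(1.525000) = -0.674375
  f(a) × f(c) ≥ 0, new interval: [1.525000, 1.890000]
Iteration 2:
  c_2 = (1.525000 + 1.890000)/2 = 1.707500
  f(c_2) = f(1.707500) = -0.084444
  f(a) × f(c) ≥ 0, new interval: [1.707500, 1.890000]

After 2 iteration(s), the approximation is c_2 = 1.707500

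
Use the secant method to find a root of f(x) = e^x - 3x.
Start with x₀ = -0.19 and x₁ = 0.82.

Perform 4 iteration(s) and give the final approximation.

f(x) = e^x - 3x
x₀ = -0.19, x₁ = 0.82

Secant formula: x_{n+1} = x_n - f(x_n)(x_n - x_{n-1})/(f(x_n) - f(x_{n-1}))

Iteration 1:
  f(-0.190000) = 1.396959
  f(0.820000) = -0.189500
  x_2 = 0.820000 - (-0.189500)×(0.820000 - (-0.190000))/(-0.189500 - 1.396959)
       = 0.699357
Iteration 2:
  f(0.820000) = -0.189500
  f(0.699357) = -0.085613
  x_3 = 0.699357 - (-0.085613)×(0.699357 - 0.820000)/(-0.085613 - (-0.189500))
       = 0.599936
Iteration 3:
  f(0.699357) = -0.085613
  f(0.599936) = 0.022194
  x_4 = 0.599936 - 0.022194×(0.599936 - 0.699357)/(0.022194 - (-0.085613))
       = 0.620404
Iteration 4:
  f(0.599936) = 0.022194
  f(0.620404) = -0.001533
  x_5 = 0.620404 - (-0.001533)×(0.620404 - 0.599936)/(-0.001533 - 0.022194)
       = 0.619082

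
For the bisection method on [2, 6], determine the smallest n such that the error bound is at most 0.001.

We need (b-a)/2^n ≤ 0.001
(6 - 2)/2^n ≤ 0.001
4/2^n ≤ 0.001
2^n ≥ 4000
n ≥ log₂(4000) = 11.97
n ≥ 12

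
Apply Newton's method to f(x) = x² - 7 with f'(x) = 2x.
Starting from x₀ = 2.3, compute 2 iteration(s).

f(x) = x² - 7
f'(x) = 2x
x₀ = 2.3

Newton-Raphson formula: x_{n+1} = x_n - f(x_n)/f'(x_n)

Iteration 1:
  f(2.300000) = -1.710000
  f'(2.300000) = 4.600000
  x_1 = 2.300000 - (-1.710000)/4.600000 = 2.671739
Iteration 2:
  f(2.671739) = 0.138190
  f'(2.671739) = 5.343478
  x_2 = 2.671739 - 0.138190/5.343478 = 2.645878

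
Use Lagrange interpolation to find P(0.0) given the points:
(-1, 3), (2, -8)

Lagrange interpolation formula:
P(x) = Σ yᵢ × Lᵢ(x)
where Lᵢ(x) = Π_{j≠i} (x - xⱼ)/(xᵢ - xⱼ)

L_0(0.0) = (0.0 - 2)/(-1 - 2) = 0.666667
L_1(0.0) = (0.0 - (-1))/(2 - (-1)) = 0.333333

P(0.0) = 3×L_0(0.0) + (-8)×L_1(0.0)
P(0.0) = -0.666667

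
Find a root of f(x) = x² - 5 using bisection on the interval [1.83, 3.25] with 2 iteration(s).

f(x) = x² - 5
Initial interval: [1.83, 3.25]

Iteration 1:
  c_1 = (1.830000 + 3.250000)/2 = 2.540000
  f(c_1) = f(2.540000) = 1.451600
  f(a) × f(c) < 0, new interval: [1.830000, 2.540000]
Iteration 2:
  c_2 = (1.830000 + 2.540000)/2 = 2.185000
  f(c_2) = f(2.185000) = -0.225775
  f(a) × f(c) ≥ 0, new interval: [2.185000, 2.540000]

After 2 iteration(s), the approximation is c_2 = 2.185000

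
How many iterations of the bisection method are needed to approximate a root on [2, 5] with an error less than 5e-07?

We need (b-a)/2^n ≤ 5e-07
(5 - 2)/2^n ≤ 5e-07
3/2^n ≤ 5e-07
2^n ≥ 6000000
n ≥ log₂(6000000) = 22.52
n ≥ 23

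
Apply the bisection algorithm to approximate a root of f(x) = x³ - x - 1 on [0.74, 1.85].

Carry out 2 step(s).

f(x) = x³ - x - 1
Initial interval: [0.74, 1.85]

Iteration 1:
  c_1 = (0.740000 + 1.850000)/2 = 1.295000
  f(c_1) = f(1.295000) = -0.123253
  f(a) × f(c) ≥ 0, new interval: [1.295000, 1.850000]
Iteration 2:
  c_2 = (1.295000 + 1.850000)/2 = 1.572500
  f(c_2) = f(1.572500) = 1.315909
  f(a) × f(c) < 0, new interval: [1.295000, 1.572500]

After 2 iteration(s), the approximation is c_2 = 1.572500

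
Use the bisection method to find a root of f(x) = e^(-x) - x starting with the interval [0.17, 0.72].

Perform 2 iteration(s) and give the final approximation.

f(x) = e^(-x) - x
Initial interval: [0.17, 0.72]

Iteration 1:
  c_1 = (0.170000 + 0.720000)/2 = 0.445000
  f(c_1) = f(0.445000) = 0.195824
  f(a) × f(c) ≥ 0, new interval: [0.445000, 0.720000]
Iteration 2:
  c_2 = (0.445000 + 0.720000)/2 = 0.582500
  f(c_2) = f(0.582500) = -0.024000
  f(a) × f(c) < 0, new interval: [0.445000, 0.582500]

After 2 iteration(s), the approximation is c_2 = 0.582500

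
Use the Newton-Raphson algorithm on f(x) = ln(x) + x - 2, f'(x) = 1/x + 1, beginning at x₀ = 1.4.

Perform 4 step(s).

f(x) = ln(x) + x - 2
f'(x) = 1/x + 1
x₀ = 1.4

Newton-Raphson formula: x_{n+1} = x_n - f(x_n)/f'(x_n)

Iteration 1:
  f(1.400000) = -0.263528
  f'(1.400000) = 1.714286
  x_1 = 1.400000 - (-0.263528)/1.714286 = 1.553725
Iteration 2:
  f(1.553725) = -0.005621
  f'(1.553725) = 1.643615
  x_2 = 1.553725 - (-0.005621)/1.643615 = 1.557144
Iteration 3:
  f(1.557144) = -0.000002
  f'(1.557144) = 1.642201
  x_3 = 1.557144 - (-0.000002)/1.642201 = 1.557146
Iteration 4:
  f(1.557146) = 0.000000
  f'(1.557146) = 1.642201
  x_4 = 1.557146 - 0.000000/1.642201 = 1.557146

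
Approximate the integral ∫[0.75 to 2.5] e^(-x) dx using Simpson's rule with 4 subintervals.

f(x) = e^(-x)
a = 0.75, b = 2.5, n = 4
h = (b - a)/n = 0.437500

Simpson's rule: (h/3)[f(x₀) + 4f(x₁) + 2f(x₂) + ... + f(xₙ)]

x_0 = 0.7500, f(x_0) = 0.472367, coefficient = 1
x_1 = 1.1875, f(x_1) = 0.304983, coefficient = 4
x_2 = 1.6250, f(x_2) = 0.196912, coefficient = 2
x_3 = 2.0625, f(x_3) = 0.127136, coefficient = 4
x_4 = 2.5000, f(x_4) = 0.082085, coefficient = 1

I ≈ (0.437500/3) × 2.676749 = 0.390359
Exact value: 0.390282
Error: 0.000078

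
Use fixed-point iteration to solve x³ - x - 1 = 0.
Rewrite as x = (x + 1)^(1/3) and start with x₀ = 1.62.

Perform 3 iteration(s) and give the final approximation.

Equation: x³ - x - 1 = 0
Fixed-point form: x = (x + 1)^(1/3)
x₀ = 1.62

x_1 = g(1.620000) = 1.378586
x_2 = g(1.378586) = 1.334872
x_3 = g(1.334872) = 1.326644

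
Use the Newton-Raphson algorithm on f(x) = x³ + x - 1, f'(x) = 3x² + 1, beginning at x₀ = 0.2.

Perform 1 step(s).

f(x) = x³ + x - 1
f'(x) = 3x² + 1
x₀ = 0.2

Newton-Raphson formula: x_{n+1} = x_n - f(x_n)/f'(x_n)

Iteration 1:
  f(0.200000) = -0.792000
  f'(0.200000) = 1.120000
  x_1 = 0.200000 - (-0.792000)/1.120000 = 0.907143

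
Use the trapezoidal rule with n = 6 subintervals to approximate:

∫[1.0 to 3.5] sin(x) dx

f(x) = sin(x)
a = 1.0, b = 3.5, n = 6
h = (b - a)/n = 0.416667

Trapezoidal rule: (h/2)[f(x₀) + 2f(x₁) + 2f(x₂) + ... + f(xₙ)]

x_0 = 1.0000, f(x_0) = 0.841471, coefficient = 1
x_1 = 1.4167, f(x_1) = 0.988146, coefficient = 2
x_2 = 1.8333, f(x_2) = 0.965735, coefficient = 2
x_3 = 2.2500, f(x_3) = 0.778073, coefficient = 2
x_4 = 2.6667, f(x_4) = 0.457273, coefficient = 2
x_5 = 3.0833, f(x_5) = 0.058226, coefficient = 2
x_6 = 3.5000, f(x_6) = -0.350783, coefficient = 1

I ≈ (0.416667/2) × 6.985592 = 1.455332
Exact value: 1.476759
Error: 0.021427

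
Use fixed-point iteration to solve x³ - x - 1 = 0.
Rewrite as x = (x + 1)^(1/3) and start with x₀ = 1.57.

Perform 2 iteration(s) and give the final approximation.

Equation: x³ - x - 1 = 0
Fixed-point form: x = (x + 1)^(1/3)
x₀ = 1.57

x_1 = g(1.570000) = 1.369760
x_2 = g(1.369760) = 1.333219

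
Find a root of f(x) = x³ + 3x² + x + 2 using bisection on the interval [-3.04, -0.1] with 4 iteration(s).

f(x) = x³ + 3x² + x + 2
Initial interval: [-3.04, -0.1]

Iteration 1:
  c_1 = (-3.040000 + (-0.100000))/2 = -1.570000
  f(c_1) = f(-1.570000) = 3.954807
  f(a) × f(c) < 0, new interval: [-3.040000, -1.570000]
Iteration 2:
  c_2 = (-3.040000 + (-1.570000))/2 = -2.305000
  f(c_2) = f(-2.305000) = 3.387552
  f(a) × f(c) < 0, new interval: [-3.040000, -2.305000]
Iteration 3:
  c_3 = (-3.040000 + (-2.305000))/2 = -2.672500
  f(c_3) = f(-2.672500) = 1.666589
  f(a) × f(c) < 0, new interval: [-3.040000, -2.672500]
Iteration 4:
  c_4 = (-3.040000 + (-2.672500))/2 = -2.856250
  f(c_4) = f(-2.856250) = 0.316486
  f(a) × f(c) < 0, new interval: [-3.040000, -2.856250]

After 4 iteration(s), the approximation is c_4 = -2.856250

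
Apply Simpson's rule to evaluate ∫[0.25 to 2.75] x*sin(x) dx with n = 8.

f(x) = x*sin(x)
a = 0.25, b = 2.75, n = 8
h = (b - a)/n = 0.312500

Simpson's rule: (h/3)[f(x₀) + 4f(x₁) + 2f(x₂) + ... + f(xₙ)]

x_0 = 0.2500, f(x_0) = 0.061851, coefficient = 1
x_1 = 0.5625, f(x_1) = 0.299983, coefficient = 4
x_2 = 0.8750, f(x_2) = 0.671601, coefficient = 2
x_3 = 1.1875, f(x_3) = 1.101331, coefficient = 4
x_4 = 1.5000, f(x_4) = 1.496242, coefficient = 2
x_5 = 1.8125, f(x_5) = 1.759814, coefficient = 4
x_6 = 2.1250, f(x_6) = 1.806930, coefficient = 2
x_7 = 2.4375, f(x_7) = 1.577897, coefficient = 4
x_8 = 2.7500, f(x_8) = 1.049568, coefficient = 1

I ≈ (0.312500/3) × 28.017064 = 2.918444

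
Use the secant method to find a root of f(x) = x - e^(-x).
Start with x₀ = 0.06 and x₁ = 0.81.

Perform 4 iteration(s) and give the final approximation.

f(x) = x - e^(-x)
x₀ = 0.06, x₁ = 0.81

Secant formula: x_{n+1} = x_n - f(x_n)(x_n - x_{n-1})/(f(x_n) - f(x_{n-1}))

Iteration 1:
  f(0.060000) = -0.881765
  f(0.810000) = 0.365142
  x_2 = 0.810000 - 0.365142×(0.810000 - 0.060000)/(0.365142 - (-0.881765))
       = 0.590371
Iteration 2:
  f(0.810000) = 0.365142
  f(0.590371) = 0.036250
  x_3 = 0.590371 - 0.036250×(0.590371 - 0.810000)/(0.036250 - 0.365142)
       = 0.566164
Iteration 3:
  f(0.590371) = 0.036250
  f(0.566164) = -0.001535
  x_4 = 0.566164 - (-0.001535)×(0.566164 - 0.590371)/(-0.001535 - 0.036250)
       = 0.567147
Iteration 4:
  f(0.566164) = -0.001535
  f(0.567147) = 0.000006
  x_5 = 0.567147 - 0.000006×(0.567147 - 0.566164)/(0.000006 - (-0.001535))
       = 0.567143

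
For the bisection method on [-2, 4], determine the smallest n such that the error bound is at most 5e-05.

We need (b-a)/2^n ≤ 5e-05
(4 - (-2))/2^n ≤ 5e-05
6/2^n ≤ 5e-05
2^n ≥ 120000
n ≥ log₂(120000) = 16.87
n ≥ 17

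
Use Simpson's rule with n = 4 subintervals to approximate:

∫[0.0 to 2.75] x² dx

f(x) = x²
a = 0.0, b = 2.75, n = 4
h = (b - a)/n = 0.687500

Simpson's rule: (h/3)[f(x₀) + 4f(x₁) + 2f(x₂) + ... + f(xₙ)]

x_0 = 0.0000, f(x_0) = 0.000000, coefficient = 1
x_1 = 0.6875, f(x_1) = 0.472656, coefficient = 4
x_2 = 1.3750, f(x_2) = 1.890625, coefficient = 2
x_3 = 2.0625, f(x_3) = 4.253906, coefficient = 4
x_4 = 2.7500, f(x_4) = 7.562500, coefficient = 1

I ≈ (0.687500/3) × 30.250000 = 6.932292
Exact value: 6.932292
Error: 0.000000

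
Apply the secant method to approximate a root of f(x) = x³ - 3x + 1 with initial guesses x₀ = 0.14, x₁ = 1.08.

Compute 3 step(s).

f(x) = x³ - 3x + 1
x₀ = 0.14, x₁ = 1.08

Secant formula: x_{n+1} = x_n - f(x_n)(x_n - x_{n-1})/(f(x_n) - f(x_{n-1}))

Iteration 1:
  f(0.140000) = 0.582744
  f(1.080000) = -0.980288
  x_2 = 1.080000 - (-0.980288)×(1.080000 - 0.140000)/(-0.980288 - 0.582744)
       = 0.490459
Iteration 2:
  f(1.080000) = -0.980288
  f(0.490459) = -0.353398
  x_3 = 0.490459 - (-0.353398)×(0.490459 - 1.080000)/(-0.353398 - (-0.980288))
       = 0.158116
Iteration 3:
  f(0.490459) = -0.353398
  f(0.158116) = 0.529604
  x_4 = 0.158116 - 0.529604×(0.158116 - 0.490459)/(0.529604 - (-0.353398))
       = 0.357448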